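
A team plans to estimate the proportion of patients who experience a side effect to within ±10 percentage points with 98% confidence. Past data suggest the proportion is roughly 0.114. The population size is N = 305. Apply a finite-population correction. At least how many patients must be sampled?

47

For a proportion with margin E = 0.1 at 98% confidence, z = 2.326.
n = p̂(1−p̂)(z/E)² = 0.114 × 0.886 × (2.326/0.1)² = 54.65 — call this n₀.
Finite-population correction with N = 305: n = n₀ / (1 + (n₀−1)/N) = 54.65 / 1.176 = 46.47
Round up: n = 47.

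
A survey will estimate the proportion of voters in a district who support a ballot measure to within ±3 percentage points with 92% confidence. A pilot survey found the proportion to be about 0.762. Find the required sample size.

For a proportion with margin E = 0.03 at 92% confidence, z = 1.751.
n = p̂(1−p̂)(z/E)² = 0.762 × 0.238 × (1.751/0.03)² = 617.82
Round up: n = 618.

618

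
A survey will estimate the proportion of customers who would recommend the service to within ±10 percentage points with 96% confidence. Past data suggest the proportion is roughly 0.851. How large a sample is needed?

54

For a proportion with margin E = 0.1 at 96% confidence, z = 2.054.
n = p̂(1−p̂)(z/E)² = 0.851 × 0.149 × (2.054/0.1)² = 53.50
Round up: n = 54.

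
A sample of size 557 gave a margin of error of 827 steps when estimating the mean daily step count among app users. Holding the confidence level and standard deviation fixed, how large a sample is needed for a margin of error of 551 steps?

Margin of error scales as 1/√n, so n₂ = n₁·(E₁/E₂)².
n₂ = 557 × (827/551)² = 557 × 2.253 = 1254.92
Round up: n₂ = 1255.

1255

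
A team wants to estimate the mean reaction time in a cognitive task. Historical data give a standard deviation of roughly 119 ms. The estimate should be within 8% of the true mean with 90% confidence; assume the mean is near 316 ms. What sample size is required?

For a mean, the margin of error is E = z·σ/√n, so n = (zσ/E)².
At 90% confidence, z = 1.645.
E = 8% of 316 = 25.28 ms.
n = (1.645 × 119 / 25.28)² = 59.96
Round up: n = 60.

60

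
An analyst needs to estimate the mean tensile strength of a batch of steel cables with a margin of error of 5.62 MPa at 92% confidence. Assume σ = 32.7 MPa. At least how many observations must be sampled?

For a mean, the margin of error is E = z·σ/√n, so n = (zσ/E)².
At 92% confidence, z = 1.751.
n = (1.751 × 32.7 / 5.62)² = 103.80
Round up: n = 104.

104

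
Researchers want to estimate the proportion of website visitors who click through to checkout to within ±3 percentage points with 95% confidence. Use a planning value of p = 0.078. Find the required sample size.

n = 307

For a proportion with margin E = 0.03 at 95% confidence, z = 1.960.
n = p̂(1−p̂)(z/E)² = 0.078 × 0.922 × (1.960/0.03)² = 306.97
Round up: n = 307.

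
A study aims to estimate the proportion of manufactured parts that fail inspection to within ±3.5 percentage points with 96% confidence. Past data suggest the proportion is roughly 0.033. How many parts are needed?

For a proportion with margin E = 0.035 at 96% confidence, z = 2.054.
n = p̂(1−p̂)(z/E)² = 0.033 × 0.967 × (2.054/0.035)² = 109.90
Round up: n = 110.

110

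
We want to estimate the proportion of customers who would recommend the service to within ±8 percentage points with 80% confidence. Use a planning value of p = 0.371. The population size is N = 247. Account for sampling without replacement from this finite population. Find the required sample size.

For a proportion with margin E = 0.08 at 80% confidence, z = 1.282.
n = p̂(1−p̂)(z/E)² = 0.371 × 0.629 × (1.282/0.08)² = 59.93 — call this n₀.
Finite-population correction with N = 247: n = n₀ / (1 + (n₀−1)/N) = 59.93 / 1.239 = 48.37
Round up: n = 49.

49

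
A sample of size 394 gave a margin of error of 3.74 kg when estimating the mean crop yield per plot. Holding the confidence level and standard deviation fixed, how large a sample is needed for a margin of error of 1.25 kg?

Margin of error scales as 1/√n, so n₂ = n₁·(E₁/E₂)².
n₂ = 394 × (3.74/1.25)² = 394 × 8.952 = 3527.09
Round up: n₂ = 3528.

n = 3528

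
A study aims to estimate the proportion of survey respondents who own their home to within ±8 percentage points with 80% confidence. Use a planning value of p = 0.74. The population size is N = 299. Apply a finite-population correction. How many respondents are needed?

For a proportion with margin E = 0.08 at 80% confidence, z = 1.282.
n = p̂(1−p̂)(z/E)² = 0.74 × 0.26 × (1.282/0.08)² = 49.41 — call this n₀.
Finite-population correction with N = 299: n = n₀ / (1 + (n₀−1)/N) = 49.41 / 1.162 = 42.52
Round up: n = 43.

n = 43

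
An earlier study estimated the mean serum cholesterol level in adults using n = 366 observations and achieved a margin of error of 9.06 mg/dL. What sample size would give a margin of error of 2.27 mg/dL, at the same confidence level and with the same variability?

5831

Margin of error scales as 1/√n, so n₂ = n₁·(E₁/E₂)².
n₂ = 366 × (9.06/2.27)² = 366 × 15.93 = 5830.38
Round up: n₂ = 5831.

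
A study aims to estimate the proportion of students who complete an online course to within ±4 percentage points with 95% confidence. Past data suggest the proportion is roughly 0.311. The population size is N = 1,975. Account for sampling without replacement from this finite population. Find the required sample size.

409

For a proportion with margin E = 0.04 at 95% confidence, z = 1.960.
n = p̂(1−p̂)(z/E)² = 0.311 × 0.689 × (1.960/0.04)² = 514.48 — call this n₀.
Finite-population correction with N = 1,975: n = n₀ / (1 + (n₀−1)/N) = 514.48 / 1.26 = 408.32
Round up: n = 409.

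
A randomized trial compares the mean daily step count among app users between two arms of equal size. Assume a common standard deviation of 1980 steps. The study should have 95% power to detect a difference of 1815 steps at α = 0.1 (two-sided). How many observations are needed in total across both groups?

For two equal groups, n per group = 2·((z_{α/2} + z_β)·σ/δ)².
z_{α/2} = 1.645; z_β = 1.645 (power 95%).
n = 2 × (3.290 × 1980 / 1815)² = 2 × 12.88 = 25.76
Round up: n = 26 per group.
Total across both groups: 2 × 26 = 52.

52 total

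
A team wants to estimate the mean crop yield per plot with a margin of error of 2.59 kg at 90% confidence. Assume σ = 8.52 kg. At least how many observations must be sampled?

For a mean, the margin of error is E = z·σ/√n, so n = (zσ/E)².
At 90% confidence, z = 1.645.
n = (1.645 × 8.52 / 2.59)² = 29.28
Round up: n = 30.

30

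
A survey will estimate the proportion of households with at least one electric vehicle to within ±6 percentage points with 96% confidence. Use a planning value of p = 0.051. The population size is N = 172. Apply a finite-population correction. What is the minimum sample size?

For a proportion with margin E = 0.06 at 96% confidence, z = 2.054.
n = p̂(1−p̂)(z/E)² = 0.051 × 0.949 × (2.054/0.06)² = 56.72 — call this n₀.
Finite-population correction with N = 172: n = n₀ / (1 + (n₀−1)/N) = 56.72 / 1.324 = 42.84
Round up: n = 43.

43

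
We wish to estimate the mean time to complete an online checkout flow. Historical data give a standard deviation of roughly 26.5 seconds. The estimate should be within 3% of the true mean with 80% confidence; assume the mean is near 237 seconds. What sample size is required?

n = 23

For a mean, the margin of error is E = z·σ/√n, so n = (zσ/E)².
At 80% confidence, z = 1.282.
E = 3% of 237 = 7.11 seconds.
n = (1.282 × 26.5 / 7.11)² = 22.83
Round up: n = 23.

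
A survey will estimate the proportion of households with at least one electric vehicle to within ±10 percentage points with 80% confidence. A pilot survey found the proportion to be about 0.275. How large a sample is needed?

For a proportion with margin E = 0.1 at 80% confidence, z = 1.282.
n = p̂(1−p̂)(z/E)² = 0.275 × 0.725 × (1.282/0.1)² = 32.77
Round up: n = 33.

33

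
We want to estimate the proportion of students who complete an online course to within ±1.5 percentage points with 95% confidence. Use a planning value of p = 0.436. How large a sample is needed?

For a proportion with margin E = 0.015 at 95% confidence, z = 1.960.
n = p̂(1−p̂)(z/E)² = 0.436 × 0.564 × (1.960/0.015)² = 4198.51
Round up: n = 4199.

4199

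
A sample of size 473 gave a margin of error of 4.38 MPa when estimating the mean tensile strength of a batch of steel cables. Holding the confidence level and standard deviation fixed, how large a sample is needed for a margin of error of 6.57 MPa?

Margin of error scales as 1/√n, so n₂ = n₁·(E₁/E₂)².
n₂ = 473 × (4.38/6.57)² = 473 × 0.4444 = 210.20
Round up: n₂ = 211.

211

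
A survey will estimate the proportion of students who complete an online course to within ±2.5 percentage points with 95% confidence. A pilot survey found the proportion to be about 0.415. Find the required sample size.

1493

For a proportion with margin E = 0.025 at 95% confidence, z = 1.960.
n = p̂(1−p̂)(z/E)² = 0.415 × 0.585 × (1.960/0.025)² = 1492.23
Round up: n = 1493.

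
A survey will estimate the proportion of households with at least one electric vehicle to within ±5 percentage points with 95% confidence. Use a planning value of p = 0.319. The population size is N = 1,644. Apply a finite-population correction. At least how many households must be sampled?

278

For a proportion with margin E = 0.05 at 95% confidence, z = 1.960.
n = p̂(1−p̂)(z/E)² = 0.319 × 0.681 × (1.960/0.05)² = 333.82 — call this n₀.
Finite-population correction with N = 1,644: n = n₀ / (1 + (n₀−1)/N) = 333.82 / 1.202 = 277.72
Round up: n = 278.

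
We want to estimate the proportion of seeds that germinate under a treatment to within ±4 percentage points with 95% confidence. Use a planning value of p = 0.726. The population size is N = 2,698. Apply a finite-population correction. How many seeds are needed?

For a proportion with margin E = 0.04 at 95% confidence, z = 1.960.
n = p̂(1−p̂)(z/E)² = 0.726 × 0.274 × (1.960/0.04)² = 477.62 — call this n₀.
Finite-population correction with N = 2,698: n = n₀ / (1 + (n₀−1)/N) = 477.62 / 1.177 = 405.79
Round up: n = 406.

406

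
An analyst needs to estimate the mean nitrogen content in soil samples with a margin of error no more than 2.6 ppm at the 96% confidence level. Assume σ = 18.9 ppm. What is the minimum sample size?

223

For a mean, the margin of error is E = z·σ/√n, so n = (zσ/E)².
At 96% confidence, z = 2.054.
n = (2.054 × 18.9 / 2.6)² = 222.93
Round up: n = 223.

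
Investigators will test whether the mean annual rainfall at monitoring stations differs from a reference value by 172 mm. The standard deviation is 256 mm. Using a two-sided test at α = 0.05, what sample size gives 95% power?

n = 29

For a one-sample z-test, n = ((z_{α/2} + z_β)·σ/δ)².
z_{α/2} = 1.960 (two-sided α = 0.05); z_β = 1.645 (power 95% → β = 0.05).
n = (3.605 × 256 / 172)² = 28.79
Round up: n = 29.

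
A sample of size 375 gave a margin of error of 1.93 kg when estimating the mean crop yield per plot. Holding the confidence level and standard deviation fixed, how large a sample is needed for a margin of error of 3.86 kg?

n = 94

Margin of error scales as 1/√n, so n₂ = n₁·(E₁/E₂)².
n₂ = 375 × (1.93/3.86)² = 375 × 0.25 = 93.75
Round up: n₂ = 94.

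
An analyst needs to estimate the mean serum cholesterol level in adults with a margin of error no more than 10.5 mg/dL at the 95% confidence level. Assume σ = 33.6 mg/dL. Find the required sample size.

n = 40

For a mean, the margin of error is E = z·σ/√n, so n = (zσ/E)².
At 95% confidence, z = 1.960.
n = (1.960 × 33.6 / 10.5)² = 39.34
Round up: n = 40.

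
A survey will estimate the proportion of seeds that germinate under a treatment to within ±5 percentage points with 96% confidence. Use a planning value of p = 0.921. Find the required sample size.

For a proportion with margin E = 0.05 at 96% confidence, z = 2.054.
n = p̂(1−p̂)(z/E)² = 0.921 × 0.079 × (2.054/0.05)² = 122.79
Round up: n = 123.

123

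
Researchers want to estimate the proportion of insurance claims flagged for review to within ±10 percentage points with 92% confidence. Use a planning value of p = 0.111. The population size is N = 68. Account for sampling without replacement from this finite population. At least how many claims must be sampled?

For a proportion with margin E = 0.1 at 92% confidence, z = 1.751.
n = p̂(1−p̂)(z/E)² = 0.111 × 0.889 × (1.751/0.1)² = 30.25 — call this n₀.
Finite-population correction with N = 68: n = n₀ / (1 + (n₀−1)/N) = 30.25 / 1.43 = 21.15
Round up: n = 22.

n = 22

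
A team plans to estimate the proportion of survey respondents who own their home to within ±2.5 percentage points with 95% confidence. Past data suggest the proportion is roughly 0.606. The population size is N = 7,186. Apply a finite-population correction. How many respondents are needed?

1219

For a proportion with margin E = 0.025 at 95% confidence, z = 1.960.
n = p̂(1−p̂)(z/E)² = 0.606 × 0.394 × (1.960/0.025)² = 1467.58 — call this n₀.
Finite-population correction with N = 7,186: n = n₀ / (1 + (n₀−1)/N) = 1467.58 / 1.204 = 1218.92
Round up: n = 1219.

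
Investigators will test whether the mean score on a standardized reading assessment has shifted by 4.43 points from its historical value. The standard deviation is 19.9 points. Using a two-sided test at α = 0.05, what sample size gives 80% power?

For a one-sample z-test, n = ((z_{α/2} + z_β)·σ/δ)².
z_{α/2} = 1.960 (two-sided α = 0.05); z_β = 0.842 (power 80% → β = 0.2).
n = (2.802 × 19.9 / 4.43)² = 158.43
Round up: n = 159.

n = 159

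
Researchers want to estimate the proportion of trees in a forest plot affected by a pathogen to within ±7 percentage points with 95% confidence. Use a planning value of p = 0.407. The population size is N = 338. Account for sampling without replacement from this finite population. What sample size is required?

For a proportion with margin E = 0.07 at 95% confidence, z = 1.960.
n = p̂(1−p̂)(z/E)² = 0.407 × 0.593 × (1.960/0.07)² = 189.22 — call this n₀.
Finite-population correction with N = 338: n = n₀ / (1 + (n₀−1)/N) = 189.22 / 1.557 = 121.53
Round up: n = 122.

122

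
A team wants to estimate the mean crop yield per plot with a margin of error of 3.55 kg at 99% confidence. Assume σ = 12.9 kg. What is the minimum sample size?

88

For a mean, the margin of error is E = z·σ/√n, so n = (zσ/E)².
At 99% confidence, z = 2.576.
n = (2.576 × 12.9 / 3.55)² = 87.62
Round up: n = 88.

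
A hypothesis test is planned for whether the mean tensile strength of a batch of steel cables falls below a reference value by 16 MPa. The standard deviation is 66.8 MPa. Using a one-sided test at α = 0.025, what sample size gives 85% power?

For a one-sample z-test, n = ((z_α + z_β)·σ/δ)².
z_α = 1.960 (one-sided α = 0.025); z_β = 1.036 (power 85% → β = 0.15).
n = (2.996 × 66.8 / 16)² = 156.46
Round up: n = 157.

157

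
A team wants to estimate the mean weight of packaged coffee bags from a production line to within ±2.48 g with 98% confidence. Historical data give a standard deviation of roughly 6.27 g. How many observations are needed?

For a mean, the margin of error is E = z·σ/√n, so n = (zσ/E)².
At 98% confidence, z = 2.326.
n = (2.326 × 6.27 / 2.48)² = 34.58
Round up: n = 35.

35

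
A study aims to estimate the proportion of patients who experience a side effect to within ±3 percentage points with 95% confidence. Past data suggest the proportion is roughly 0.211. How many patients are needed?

For a proportion with margin E = 0.03 at 95% confidence, z = 1.960.
n = p̂(1−p̂)(z/E)² = 0.211 × 0.789 × (1.960/0.03)² = 710.61
Round up: n = 711.

711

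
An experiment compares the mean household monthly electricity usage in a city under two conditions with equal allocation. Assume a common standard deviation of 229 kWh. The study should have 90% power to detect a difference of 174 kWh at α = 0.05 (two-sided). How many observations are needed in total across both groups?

For two equal groups, n per group = 2·((z_{α/2} + z_β)·σ/δ)².
z_{α/2} = 1.960; z_β = 1.282 (power 90%).
n = 2 × (3.242 × 229 / 174)² = 2 × 18.21 = 36.42
Round up: n = 37 per group.
Total across both groups: 2 × 37 = 74.

74 total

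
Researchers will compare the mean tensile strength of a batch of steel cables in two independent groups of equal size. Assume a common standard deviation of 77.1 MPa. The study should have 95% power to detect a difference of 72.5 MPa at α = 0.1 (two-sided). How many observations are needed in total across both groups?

50 total

For two equal groups, n per group = 2·((z_{α/2} + z_β)·σ/δ)².
z_{α/2} = 1.645; z_β = 1.645 (power 95%).
n = 2 × (3.290 × 77.1 / 72.5)² = 2 × 12.24 = 24.48
Round up: n = 25 per group.
Total across both groups: 2 × 25 = 50.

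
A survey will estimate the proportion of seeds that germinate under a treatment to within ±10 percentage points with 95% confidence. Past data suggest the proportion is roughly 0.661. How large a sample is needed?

87

For a proportion with margin E = 0.1 at 95% confidence, z = 1.960.
n = p̂(1−p̂)(z/E)² = 0.661 × 0.339 × (1.960/0.1)² = 86.08
Round up: n = 87.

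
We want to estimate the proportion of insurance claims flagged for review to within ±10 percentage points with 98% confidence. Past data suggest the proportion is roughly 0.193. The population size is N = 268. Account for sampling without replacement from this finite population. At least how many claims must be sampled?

65

For a proportion with margin E = 0.1 at 98% confidence, z = 2.326.
n = p̂(1−p̂)(z/E)² = 0.193 × 0.807 × (2.326/0.1)² = 84.27 — call this n₀.
Finite-population correction with N = 268: n = n₀ / (1 + (n₀−1)/N) = 84.27 / 1.311 = 64.28
Round up: n = 65.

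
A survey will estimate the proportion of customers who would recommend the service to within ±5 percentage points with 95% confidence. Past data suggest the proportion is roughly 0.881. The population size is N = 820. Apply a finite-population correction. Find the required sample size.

135

For a proportion with margin E = 0.05 at 95% confidence, z = 1.960.
n = p̂(1−p̂)(z/E)² = 0.881 × 0.119 × (1.960/0.05)² = 161.10 — call this n₀.
Finite-population correction with N = 820: n = n₀ / (1 + (n₀−1)/N) = 161.10 / 1.195 = 134.81
Round up: n = 135.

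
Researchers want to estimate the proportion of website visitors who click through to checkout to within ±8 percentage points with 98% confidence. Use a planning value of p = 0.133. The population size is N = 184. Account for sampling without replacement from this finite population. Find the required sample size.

64

For a proportion with margin E = 0.08 at 98% confidence, z = 2.326.
n = p̂(1−p̂)(z/E)² = 0.133 × 0.867 × (2.326/0.08)² = 97.48 — call this n₀.
Finite-population correction with N = 184: n = n₀ / (1 + (n₀−1)/N) = 97.48 / 1.524 = 63.96
Round up: n = 64.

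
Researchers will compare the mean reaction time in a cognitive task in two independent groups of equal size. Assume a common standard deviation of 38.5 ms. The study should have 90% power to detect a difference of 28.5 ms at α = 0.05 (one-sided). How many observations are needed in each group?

32 per group

For two equal groups, n per group = 2·((z_α + z_β)·σ/δ)².
z_α = 1.645; z_β = 1.282 (power 90%).
n = 2 × (2.927 × 38.5 / 28.5)² = 2 × 15.63 = 31.26
Round up: n = 32 per group.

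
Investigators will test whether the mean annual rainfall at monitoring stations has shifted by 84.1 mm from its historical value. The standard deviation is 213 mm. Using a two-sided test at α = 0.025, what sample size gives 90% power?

For a one-sample z-test, n = ((z_{α/2} + z_β)·σ/δ)².
z_{α/2} = 2.241 (two-sided α = 0.025); z_β = 1.282 (power 90% → β = 0.1).
n = (3.523 × 213 / 84.1)² = 79.61
Round up: n = 80.

80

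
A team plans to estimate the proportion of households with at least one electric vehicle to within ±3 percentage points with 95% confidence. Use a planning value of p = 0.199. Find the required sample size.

681

For a proportion with margin E = 0.03 at 95% confidence, z = 1.960.
n = p̂(1−p̂)(z/E)² = 0.199 × 0.801 × (1.960/0.03)² = 680.39
Round up: n = 681.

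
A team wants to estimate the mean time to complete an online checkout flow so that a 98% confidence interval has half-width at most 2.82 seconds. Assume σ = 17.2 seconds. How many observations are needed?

For a mean, the margin of error is E = z·σ/√n, so n = (zσ/E)².
At 98% confidence, z = 2.326.
n = (2.326 × 17.2 / 2.82)² = 201.27
Round up: n = 202.

202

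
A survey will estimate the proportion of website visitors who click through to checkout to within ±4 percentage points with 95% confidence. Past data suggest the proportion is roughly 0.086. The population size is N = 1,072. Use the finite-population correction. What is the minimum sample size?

161

For a proportion with margin E = 0.04 at 95% confidence, z = 1.960.
n = p̂(1−p̂)(z/E)² = 0.086 × 0.914 × (1.960/0.04)² = 188.73 — call this n₀.
Finite-population correction with N = 1,072: n = n₀ / (1 + (n₀−1)/N) = 188.73 / 1.175 = 160.62
Round up: n = 161.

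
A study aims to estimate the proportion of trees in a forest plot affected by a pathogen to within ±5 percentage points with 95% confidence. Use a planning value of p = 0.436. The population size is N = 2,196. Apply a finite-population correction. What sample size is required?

323

For a proportion with margin E = 0.05 at 95% confidence, z = 1.960.
n = p̂(1−p̂)(z/E)² = 0.436 × 0.564 × (1.960/0.05)² = 377.87 — call this n₀.
Finite-population correction with N = 2,196: n = n₀ / (1 + (n₀−1)/N) = 377.87 / 1.172 = 322.41
Round up: n = 323.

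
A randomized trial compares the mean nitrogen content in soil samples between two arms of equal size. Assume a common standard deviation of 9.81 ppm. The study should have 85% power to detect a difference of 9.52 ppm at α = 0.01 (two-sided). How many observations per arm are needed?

28 per group

For two equal groups, n per group = 2·((z_{α/2} + z_β)·σ/δ)².
z_{α/2} = 2.576; z_β = 1.036 (power 85%).
n = 2 × (3.612 × 9.81 / 9.52)² = 2 × 13.85 = 27.70
Round up: n = 28 per group.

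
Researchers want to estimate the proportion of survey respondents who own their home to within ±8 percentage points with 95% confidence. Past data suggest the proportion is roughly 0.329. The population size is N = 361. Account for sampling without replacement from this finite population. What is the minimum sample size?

For a proportion with margin E = 0.08 at 95% confidence, z = 1.960.
n = p̂(1−p̂)(z/E)² = 0.329 × 0.671 × (1.960/0.08)² = 132.51 — call this n₀.
Finite-population correction with N = 361: n = n₀ / (1 + (n₀−1)/N) = 132.51 / 1.364 = 97.15
Round up: n = 98.

n = 98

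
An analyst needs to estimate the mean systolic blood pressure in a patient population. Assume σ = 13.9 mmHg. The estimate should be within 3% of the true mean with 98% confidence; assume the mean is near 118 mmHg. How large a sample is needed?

84

For a mean, the margin of error is E = z·σ/√n, so n = (zσ/E)².
At 98% confidence, z = 2.326.
E = 3% of 118 = 3.54 mmHg.
n = (2.326 × 13.9 / 3.54)² = 83.41
Round up: n = 84.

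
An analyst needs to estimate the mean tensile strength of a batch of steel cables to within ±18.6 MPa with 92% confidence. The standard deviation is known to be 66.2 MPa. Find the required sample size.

For a mean, the margin of error is E = z·σ/√n, so n = (zσ/E)².
At 92% confidence, z = 1.751.
n = (1.751 × 66.2 / 18.6)² = 38.84
Round up: n = 39.

n = 39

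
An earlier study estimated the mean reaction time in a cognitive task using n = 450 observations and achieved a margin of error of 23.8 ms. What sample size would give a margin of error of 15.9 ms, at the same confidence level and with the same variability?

1009

Margin of error scales as 1/√n, so n₂ = n₁·(E₁/E₂)².
n₂ = 450 × (23.8/15.9)² = 450 × 2.241 = 1008.45
Round up: n₂ = 1009.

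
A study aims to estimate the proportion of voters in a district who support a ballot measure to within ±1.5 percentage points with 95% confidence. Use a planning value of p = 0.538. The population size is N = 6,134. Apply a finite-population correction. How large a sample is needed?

n = 2509

For a proportion with margin E = 0.015 at 95% confidence, z = 1.960.
n = p̂(1−p̂)(z/E)² = 0.538 × 0.462 × (1.960/0.015)² = 4243.79 — call this n₀.
Finite-population correction with N = 6,134: n = n₀ / (1 + (n₀−1)/N) = 4243.79 / 1.692 = 2508.15
Round up: n = 2509.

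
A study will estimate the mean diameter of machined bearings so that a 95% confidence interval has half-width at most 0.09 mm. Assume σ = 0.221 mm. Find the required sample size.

24

For a mean, the margin of error is E = z·σ/√n, so n = (zσ/E)².
At 95% confidence, z = 1.960.
n = (1.960 × 0.221 / 0.09)² = 23.16
Round up: n = 24.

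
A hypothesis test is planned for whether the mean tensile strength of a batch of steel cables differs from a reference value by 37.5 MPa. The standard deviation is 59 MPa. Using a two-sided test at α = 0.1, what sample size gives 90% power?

For a one-sample z-test, n = ((z_{α/2} + z_β)·σ/δ)².
z_{α/2} = 1.645 (two-sided α = 0.1); z_β = 1.282 (power 90% → β = 0.1).
n = (2.927 × 59 / 37.5)² = 21.21
Round up: n = 22.

n = 22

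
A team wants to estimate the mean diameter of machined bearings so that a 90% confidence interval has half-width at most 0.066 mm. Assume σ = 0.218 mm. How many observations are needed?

30

For a mean, the margin of error is E = z·σ/√n, so n = (zσ/E)².
At 90% confidence, z = 1.645.
n = (1.645 × 0.218 / 0.066)² = 29.52
Round up: n = 30.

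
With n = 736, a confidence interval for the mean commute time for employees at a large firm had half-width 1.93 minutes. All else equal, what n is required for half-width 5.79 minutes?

Margin of error scales as 1/√n, so n₂ = n₁·(E₁/E₂)².
n₂ = 736 × (1.93/5.79)² = 736 × 0.1111 = 81.77
Round up: n₂ = 82.

n = 82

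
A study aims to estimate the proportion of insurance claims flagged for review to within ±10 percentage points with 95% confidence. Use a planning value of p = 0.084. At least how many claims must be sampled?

30

For a proportion with margin E = 0.1 at 95% confidence, z = 1.960.
n = p̂(1−p̂)(z/E)² = 0.084 × 0.916 × (1.960/0.1)² = 29.56
Round up: n = 30.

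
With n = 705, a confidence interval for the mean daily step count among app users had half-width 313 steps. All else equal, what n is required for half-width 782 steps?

n = 113

Margin of error scales as 1/√n, so n₂ = n₁·(E₁/E₂)².
n₂ = 705 × (313/782)² = 705 × 0.1602 = 112.94
Round up: n₂ = 113.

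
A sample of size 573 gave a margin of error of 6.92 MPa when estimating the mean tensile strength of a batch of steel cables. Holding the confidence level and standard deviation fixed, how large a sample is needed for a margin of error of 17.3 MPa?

n = 92

Margin of error scales as 1/√n, so n₂ = n₁·(E₁/E₂)².
n₂ = 573 × (6.92/17.3)² = 573 × 0.16 = 91.68
Round up: n₂ = 92.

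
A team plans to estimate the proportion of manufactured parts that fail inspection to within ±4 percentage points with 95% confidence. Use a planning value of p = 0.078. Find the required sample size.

173

For a proportion with margin E = 0.04 at 95% confidence, z = 1.960.
n = p̂(1−p̂)(z/E)² = 0.078 × 0.922 × (1.960/0.04)² = 172.67
Round up: n = 173.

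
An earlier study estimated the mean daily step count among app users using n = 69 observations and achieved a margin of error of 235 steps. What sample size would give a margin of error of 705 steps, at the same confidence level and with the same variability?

Margin of error scales as 1/√n, so n₂ = n₁·(E₁/E₂)².
n₂ = 69 × (235/705)² = 69 × 0.1111 = 7.67
Round up: n₂ = 8.

n = 8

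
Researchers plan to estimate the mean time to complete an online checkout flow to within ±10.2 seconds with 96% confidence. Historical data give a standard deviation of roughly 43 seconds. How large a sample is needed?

For a mean, the margin of error is E = z·σ/√n, so n = (zσ/E)².
At 96% confidence, z = 2.054.
n = (2.054 × 43 / 10.2)² = 74.98
Round up: n = 75.

n = 75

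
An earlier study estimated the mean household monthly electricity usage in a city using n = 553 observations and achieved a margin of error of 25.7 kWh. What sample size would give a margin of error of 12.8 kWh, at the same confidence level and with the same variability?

Margin of error scales as 1/√n, so n₂ = n₁·(E₁/E₂)².
n₂ = 553 × (25.7/12.8)² = 553 × 4.031 = 2229.14
Round up: n₂ = 2230.

2230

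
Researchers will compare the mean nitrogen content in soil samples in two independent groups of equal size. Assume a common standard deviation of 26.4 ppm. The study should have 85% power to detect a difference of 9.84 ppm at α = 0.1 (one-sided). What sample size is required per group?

78 per group

For two equal groups, n per group = 2·((z_α + z_β)·σ/δ)².
z_α = 1.282; z_β = 1.036 (power 85%).
n = 2 × (2.318 × 26.4 / 9.84)² = 2 × 38.68 = 77.36
Round up: n = 78 per group.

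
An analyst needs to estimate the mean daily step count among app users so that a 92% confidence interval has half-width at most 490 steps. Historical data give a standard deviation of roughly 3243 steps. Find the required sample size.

135

For a mean, the margin of error is E = z·σ/√n, so n = (zσ/E)².
At 92% confidence, z = 1.751.
n = (1.751 × 3243 / 490)² = 134.30
Round up: n = 135.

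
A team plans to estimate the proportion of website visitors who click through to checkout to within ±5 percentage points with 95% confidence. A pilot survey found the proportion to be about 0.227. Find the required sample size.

For a proportion with margin E = 0.05 at 95% confidence, z = 1.960.
n = p̂(1−p̂)(z/E)² = 0.227 × 0.773 × (1.960/0.05)² = 269.64
Round up: n = 270.

270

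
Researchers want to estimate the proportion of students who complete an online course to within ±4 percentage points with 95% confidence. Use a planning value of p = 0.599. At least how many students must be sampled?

577

For a proportion with margin E = 0.04 at 95% confidence, z = 1.960.
n = p̂(1−p̂)(z/E)² = 0.599 × 0.401 × (1.960/0.04)² = 576.72
Round up: n = 577.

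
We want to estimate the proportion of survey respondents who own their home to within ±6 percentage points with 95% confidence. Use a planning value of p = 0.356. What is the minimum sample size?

n = 245

For a proportion with margin E = 0.06 at 95% confidence, z = 1.960.
n = p̂(1−p̂)(z/E)² = 0.356 × 0.644 × (1.960/0.06)² = 244.65
Round up: n = 245.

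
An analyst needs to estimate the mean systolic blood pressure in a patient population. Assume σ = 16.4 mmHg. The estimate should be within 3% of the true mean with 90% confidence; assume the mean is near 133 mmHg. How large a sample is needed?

For a mean, the margin of error is E = z·σ/√n, so n = (zσ/E)².
At 90% confidence, z = 1.645.
E = 3% of 133 = 3.99 mmHg.
n = (1.645 × 16.4 / 3.99)² = 45.72
Round up: n = 46.

n = 46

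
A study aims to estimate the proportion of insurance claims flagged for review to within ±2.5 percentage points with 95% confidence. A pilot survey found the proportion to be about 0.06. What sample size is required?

347

For a proportion with margin E = 0.025 at 95% confidence, z = 1.960.
n = p̂(1−p̂)(z/E)² = 0.06 × 0.94 × (1.960/0.025)² = 346.67
Round up: n = 347.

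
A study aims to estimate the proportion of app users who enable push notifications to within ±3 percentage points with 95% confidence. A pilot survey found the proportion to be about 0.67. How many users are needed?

For a proportion with margin E = 0.03 at 95% confidence, z = 1.960.
n = p̂(1−p̂)(z/E)² = 0.67 × 0.33 × (1.960/0.03)² = 943.75
Round up: n = 944.

n = 944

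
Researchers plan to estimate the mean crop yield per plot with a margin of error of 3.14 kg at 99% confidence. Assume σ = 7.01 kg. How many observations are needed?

For a mean, the margin of error is E = z·σ/√n, so n = (zσ/E)².
At 99% confidence, z = 2.576.
n = (2.576 × 7.01 / 3.14)² = 33.07
Round up: n = 34.

34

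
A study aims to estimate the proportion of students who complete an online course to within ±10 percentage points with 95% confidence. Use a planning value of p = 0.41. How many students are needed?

93

For a proportion with margin E = 0.1 at 95% confidence, z = 1.960.
n = p̂(1−p̂)(z/E)² = 0.41 × 0.59 × (1.960/0.1)² = 92.93
Round up: n = 93.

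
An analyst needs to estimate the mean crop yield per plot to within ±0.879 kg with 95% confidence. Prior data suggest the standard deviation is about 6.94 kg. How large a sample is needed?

For a mean, the margin of error is E = z·σ/√n, so n = (zσ/E)².
At 95% confidence, z = 1.960.
n = (1.960 × 6.94 / 0.879)² = 239.47
Round up: n = 240.

240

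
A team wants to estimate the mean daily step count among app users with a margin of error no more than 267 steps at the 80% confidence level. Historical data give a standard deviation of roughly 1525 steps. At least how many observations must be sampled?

For a mean, the margin of error is E = z·σ/√n, so n = (zσ/E)².
At 80% confidence, z = 1.282.
n = (1.282 × 1525 / 267)² = 53.62
Round up: n = 54.

54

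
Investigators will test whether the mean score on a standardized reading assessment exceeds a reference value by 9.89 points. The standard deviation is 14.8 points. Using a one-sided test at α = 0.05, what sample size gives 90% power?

For a one-sample z-test, n = ((z_α + z_β)·σ/δ)².
z_α = 1.645 (one-sided α = 0.05); z_β = 1.282 (power 90% → β = 0.1).
n = (2.927 × 14.8 / 9.89)² = 19.19
Round up: n = 20.

20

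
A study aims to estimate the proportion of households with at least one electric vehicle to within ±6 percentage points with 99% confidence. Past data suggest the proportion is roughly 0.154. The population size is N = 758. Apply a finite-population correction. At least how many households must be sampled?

n = 183

For a proportion with margin E = 0.06 at 99% confidence, z = 2.576.
n = p̂(1−p̂)(z/E)² = 0.154 × 0.846 × (2.576/0.06)² = 240.15 — call this n₀.
Finite-population correction with N = 758: n = n₀ / (1 + (n₀−1)/N) = 240.15 / 1.316 = 182.48
Round up: n = 183.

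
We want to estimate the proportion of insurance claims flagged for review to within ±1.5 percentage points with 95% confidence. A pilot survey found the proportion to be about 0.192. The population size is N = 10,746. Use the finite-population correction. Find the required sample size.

For a proportion with margin E = 0.015 at 95% confidence, z = 1.960.
n = p̂(1−p̂)(z/E)² = 0.192 × 0.808 × (1.960/0.015)² = 2648.76 — call this n₀.
Finite-population correction with N = 10,746: n = n₀ / (1 + (n₀−1)/N) = 2648.76 / 1.246 = 2125.81
Round up: n = 2126.

2126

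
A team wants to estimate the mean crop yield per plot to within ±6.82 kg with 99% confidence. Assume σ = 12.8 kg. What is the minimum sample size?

For a mean, the margin of error is E = z·σ/√n, so n = (zσ/E)².
At 99% confidence, z = 2.576.
n = (2.576 × 12.8 / 6.82)² = 23.37
Round up: n = 24.

24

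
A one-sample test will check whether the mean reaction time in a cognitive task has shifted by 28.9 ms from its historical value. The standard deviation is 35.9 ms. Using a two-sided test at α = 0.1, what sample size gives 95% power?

n = 17

For a one-sample z-test, n = ((z_{α/2} + z_β)·σ/δ)².
z_{α/2} = 1.645 (two-sided α = 0.1); z_β = 1.645 (power 95% → β = 0.05).
n = (3.290 × 35.9 / 28.9)² = 16.70
Round up: n = 17.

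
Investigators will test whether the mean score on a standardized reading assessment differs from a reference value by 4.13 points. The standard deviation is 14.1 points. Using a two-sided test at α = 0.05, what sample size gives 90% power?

123

For a one-sample z-test, n = ((z_{α/2} + z_β)·σ/δ)².
z_{α/2} = 1.960 (two-sided α = 0.05); z_β = 1.282 (power 90% → β = 0.1).
n = (3.242 × 14.1 / 4.13)² = 122.51
Round up: n = 123.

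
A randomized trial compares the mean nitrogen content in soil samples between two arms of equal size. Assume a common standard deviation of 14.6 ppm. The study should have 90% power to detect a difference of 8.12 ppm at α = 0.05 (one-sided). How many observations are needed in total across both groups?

112 total

For two equal groups, n per group = 2·((z_α + z_β)·σ/δ)².
z_α = 1.645; z_β = 1.282 (power 90%).
n = 2 × (2.927 × 14.6 / 8.12)² = 2 × 27.70 = 55.40
Round up: n = 56 per group.
Total across both groups: 2 × 56 = 112.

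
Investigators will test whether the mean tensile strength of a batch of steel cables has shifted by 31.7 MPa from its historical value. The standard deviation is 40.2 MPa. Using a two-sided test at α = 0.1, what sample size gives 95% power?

For a one-sample z-test, n = ((z_{α/2} + z_β)·σ/δ)².
z_{α/2} = 1.645 (two-sided α = 0.1); z_β = 1.645 (power 95% → β = 0.05).
n = (3.290 × 40.2 / 31.7)² = 17.41
Round up: n = 18.

18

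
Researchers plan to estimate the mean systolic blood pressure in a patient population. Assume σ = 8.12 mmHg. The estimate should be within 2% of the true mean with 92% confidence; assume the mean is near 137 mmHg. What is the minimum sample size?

n = 27

For a mean, the margin of error is E = z·σ/√n, so n = (zσ/E)².
At 92% confidence, z = 1.751.
E = 2% of 137 = 2.74 mmHg.
n = (1.751 × 8.12 / 2.74)² = 26.93
Round up: n = 27.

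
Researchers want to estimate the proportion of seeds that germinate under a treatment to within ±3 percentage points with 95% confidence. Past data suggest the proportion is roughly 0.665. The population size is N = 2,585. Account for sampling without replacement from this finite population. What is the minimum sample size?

For a proportion with margin E = 0.03 at 95% confidence, z = 1.960.
n = p̂(1−p̂)(z/E)² = 0.665 × 0.335 × (1.960/0.03)² = 950.90 — call this n₀.
Finite-population correction with N = 2,585: n = n₀ / (1 + (n₀−1)/N) = 950.90 / 1.367 = 695.61
Round up: n = 696.

n = 696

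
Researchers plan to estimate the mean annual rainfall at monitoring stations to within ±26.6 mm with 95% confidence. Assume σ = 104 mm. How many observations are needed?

For a mean, the margin of error is E = z·σ/√n, so n = (zσ/E)².
At 95% confidence, z = 1.960.
n = (1.960 × 104 / 26.6)² = 58.72
Round up: n = 59.

n = 59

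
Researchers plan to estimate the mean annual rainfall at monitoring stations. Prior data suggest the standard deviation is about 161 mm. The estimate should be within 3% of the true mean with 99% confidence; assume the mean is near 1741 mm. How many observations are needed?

64

For a mean, the margin of error is E = z·σ/√n, so n = (zσ/E)².
At 99% confidence, z = 2.576.
E = 3% of 1741 = 52.23 mm.
n = (2.576 × 161 / 52.23)² = 63.05
Round up: n = 64.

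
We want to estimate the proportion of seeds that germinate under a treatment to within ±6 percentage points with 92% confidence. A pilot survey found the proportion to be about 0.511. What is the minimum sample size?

For a proportion with margin E = 0.06 at 92% confidence, z = 1.751.
n = p̂(1−p̂)(z/E)² = 0.511 × 0.489 × (1.751/0.06)² = 212.81
Round up: n = 213.

n = 213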